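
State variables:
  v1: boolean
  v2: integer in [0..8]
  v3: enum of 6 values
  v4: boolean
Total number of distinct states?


State space = product of domain sizes of all variables.
Domain sizes:
  v1 (boolean): 2
  v2 (integer in [0..8]): 9
  v3 (enum of 6 values): 6
  v4 (boolean): 2
Product = 2 * 9 * 6 * 2 = 216

216


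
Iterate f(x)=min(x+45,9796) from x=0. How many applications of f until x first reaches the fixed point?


Step 1: x=0, cap=9796, increment=45
Step 2: x grows by 45 each step until capped at 9796; fixed point is x=9796
Step 3: iterations = ceil(9796/45) = 218

218


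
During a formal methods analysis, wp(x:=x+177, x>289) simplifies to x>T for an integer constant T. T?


Formula: wp(x:=E, P) = P[E/x] (substitute E for x in postcondition)
Step 1: Postcondition: x>289
Step 2: Substitute x+177 for x: x+177>289
Step 3: Solve for x: x > 289-177 = 112

112


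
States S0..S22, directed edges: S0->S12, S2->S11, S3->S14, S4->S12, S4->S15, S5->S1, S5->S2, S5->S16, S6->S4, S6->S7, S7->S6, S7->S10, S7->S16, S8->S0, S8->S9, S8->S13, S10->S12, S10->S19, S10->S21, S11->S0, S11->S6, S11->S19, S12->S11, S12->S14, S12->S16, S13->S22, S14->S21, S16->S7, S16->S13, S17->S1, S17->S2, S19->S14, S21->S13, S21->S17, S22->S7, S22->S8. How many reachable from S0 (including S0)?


BFS from S0:
  layer 0: {S0}
  layer 1: {S12}
  layer 2: {S11, S14, S16}
  layer 3: {S6, S7, S13, S19, S21}
  layer 4: {S4, S10, S17, S22}
  layer 5: {S1, S2, S8, S15}
  layer 6: {S9}
Reachable set: {S0, S1, S2, S4, S6, S7, S8, S9, S10, S11, S12, S13, S14, S15, S16, S17, S19, S21, S22}
Count = 19

19


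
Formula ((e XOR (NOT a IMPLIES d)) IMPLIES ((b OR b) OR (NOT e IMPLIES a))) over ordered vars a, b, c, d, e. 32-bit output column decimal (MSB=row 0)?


Formula: ((e XOR (NOT a IMPLIES d)) IMPLIES ((b OR b) OR (NOT e IMPLIES a))) over a, b, c, d, e (32 rows)
Evaluate each row (bits = a,b,c,d,e, MSB first):
  row 0 [00000]: ((0 XOR (NOT 0 IMPLIES 0)) IMPLIES ((0 OR 0) OR (NOT 0 IMPLIES 0))) -> 1
  row 1 [00001]: ((1 XOR (NOT 0 IMPLIES 0)) IMPLIES ((0 OR 0) OR (NOT 1 IMPLIES 0))) -> 1
  row 2 [00010]: ((0 XOR (NOT 0 IMPLIES 1)) IMPLIES ((0 OR 0) OR (NOT 0 IMPLIES 0))) -> 0
  row 3 [00011]: ((1 XOR (NOT 0 IMPLIES 1)) IMPLIES ((0 OR 0) OR (NOT 1 IMPLIES 0))) -> 1
  row 4 [00100]: ((0 XOR (NOT 0 IMPLIES 0)) IMPLIES ((0 OR 0) OR (NOT 0 IMPLIES 0))) -> 1
  row 5 [00101]: ((1 XOR (NOT 0 IMPLIES 0)) IMPLIES ((0 OR 0) OR (NOT 1 IMPLIES 0))) -> 1
  row 6 [00110]: ((0 XOR (NOT 0 IMPLIES 1)) IMPLIES ((0 OR 0) OR (NOT 0 IMPLIES 0))) -> 0
  row 7 [00111]: ((1 XOR (NOT 0 IMPLIES 1)) IMPLIES ((0 OR 0) OR (NOT 1 IMPLIES 0))) -> 1
  row 8 [01000]: ((0 XOR (NOT 0 IMPLIES 0)) IMPLIES ((1 OR 1) OR (NOT 0 IMPLIES 0))) -> 1
  row 9 [01001]: ((1 XOR (NOT 0 IMPLIES 0)) IMPLIES ((1 OR 1) OR (NOT 1 IMPLIES 0))) -> 1
  row 10 [01010]: ((0 XOR (NOT 0 IMPLIES 1)) IMPLIES ((1 OR 1) OR (NOT 0 IMPLIES 0))) -> 1
  row 11 [01011]: ((1 XOR (NOT 0 IMPLIES 1)) IMPLIES ((1 OR 1) OR (NOT 1 IMPLIES 0))) -> 1
  row 12 [01100]: ((0 XOR (NOT 0 IMPLIES 0)) IMPLIES ((1 OR 1) OR (NOT 0 IMPLIES 0))) -> 1
  row 13 [01101]: ((1 XOR (NOT 0 IMPLIES 0)) IMPLIES ((1 OR 1) OR (NOT 1 IMPLIES 0))) -> 1
  row 14 [01110]: ((0 XOR (NOT 0 IMPLIES 1)) IMPLIES ((1 OR 1) OR (NOT 0 IMPLIES 0))) -> 1
  row 15 [01111]: ((1 XOR (NOT 0 IMPLIES 1)) IMPLIES ((1 OR 1) OR (NOT 1 IMPLIES 0))) -> 1
  row 16 [10000]: ((0 XOR (NOT 1 IMPLIES 0)) IMPLIES ((0 OR 0) OR (NOT 0 IMPLIES 1))) -> 1
  row 17 [10001]: ((1 XOR (NOT 1 IMPLIES 0)) IMPLIES ((0 OR 0) OR (NOT 1 IMPLIES 1))) -> 1
  row 18 [10010]: ((0 XOR (NOT 1 IMPLIES 1)) IMPLIES ((0 OR 0) OR (NOT 0 IMPLIES 1))) -> 1
  row 19 [10011]: ((1 XOR (NOT 1 IMPLIES 1)) IMPLIES ((0 OR 0) OR (NOT 1 IMPLIES 1))) -> 1
  row 20 [10100]: ((0 XOR (NOT 1 IMPLIES 0)) IMPLIES ((0 OR 0) OR (NOT 0 IMPLIES 1))) -> 1
  row 21 [10101]: ((1 XOR (NOT 1 IMPLIES 0)) IMPLIES ((0 OR 0) OR (NOT 1 IMPLIES 1))) -> 1
  row 22 [10110]: ((0 XOR (NOT 1 IMPLIES 1)) IMPLIES ((0 OR 0) OR (NOT 0 IMPLIES 1))) -> 1
  row 23 [10111]: ((1 XOR (NOT 1 IMPLIES 1)) IMPLIES ((0 OR 0) OR (NOT 1 IMPLIES 1))) -> 1
  row 24 [11000]: ((0 XOR (NOT 1 IMPLIES 0)) IMPLIES ((1 OR 1) OR (NOT 0 IMPLIES 1))) -> 1
  row 25 [11001]: ((1 XOR (NOT 1 IMPLIES 0)) IMPLIES ((1 OR 1) OR (NOT 1 IMPLIES 1))) -> 1
  row 26 [11010]: ((0 XOR (NOT 1 IMPLIES 1)) IMPLIES ((1 OR 1) OR (NOT 0 IMPLIES 1))) -> 1
  row 27 [11011]: ((1 XOR (NOT 1 IMPLIES 1)) IMPLIES ((1 OR 1) OR (NOT 1 IMPLIES 1))) -> 1
  row 28 [11100]: ((0 XOR (NOT 1 IMPLIES 0)) IMPLIES ((1 OR 1) OR (NOT 0 IMPLIES 1))) -> 1
  row 29 [11101]: ((1 XOR (NOT 1 IMPLIES 0)) IMPLIES ((1 OR 1) OR (NOT 1 IMPLIES 1))) -> 1
  row 30 [11110]: ((0 XOR (NOT 1 IMPLIES 1)) IMPLIES ((1 OR 1) OR (NOT 0 IMPLIES 1))) -> 1
  row 31 [11111]: ((1 XOR (NOT 1 IMPLIES 1)) IMPLIES ((1 OR 1) OR (NOT 1 IMPLIES 1))) -> 1
Full result column, 4 rows per line (a,b,c fixed per line; d,e runs 00..11 left to right):
  rows 0-3 [a,b,c=000]: 1101  = hex D
  rows 4-7 [a,b,c=001]: 1101  = hex D
  rows 8-11 [a,b,c=010]: 1111  = hex F
  rows 12-15 [a,b,c=011]: 1111  = hex F
  rows 16-19 [a,b,c=100]: 1111  = hex F
  rows 20-23 [a,b,c=101]: 1111  = hex F
  rows 24-27 [a,b,c=110]: 1111  = hex F
  rows 28-31 [a,b,c=111]: 1111  = hex F
Output column (row 0 .. row 31) = 11011101111111111111111111111111
Output column grouped in 4s = 1101 1101 1111 1111 1111 1111 1111 1111 = 0xDDFFFFFF
Convert to decimal digit by digit (value = value*16 + digit):
  D -> 13
  13*16 + 13 (D) = 221
  221*16 + 15 (F) = 3551
  3551*16 + 15 (F) = 56831
  56831*16 + 15 (F) = 909311
  909311*16 + 15 (F) = 14548991
  14548991*16 + 15 (F) = 232783871
  232783871*16 + 15 (F) = 3724541951
Decimal = 3724541951

3724541951


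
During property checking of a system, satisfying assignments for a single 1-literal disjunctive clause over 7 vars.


Step 1: Total=2^7=128
Step 2: Unsat when all 1 false: 2^6=64
Step 3: Sat=128-64=64

64


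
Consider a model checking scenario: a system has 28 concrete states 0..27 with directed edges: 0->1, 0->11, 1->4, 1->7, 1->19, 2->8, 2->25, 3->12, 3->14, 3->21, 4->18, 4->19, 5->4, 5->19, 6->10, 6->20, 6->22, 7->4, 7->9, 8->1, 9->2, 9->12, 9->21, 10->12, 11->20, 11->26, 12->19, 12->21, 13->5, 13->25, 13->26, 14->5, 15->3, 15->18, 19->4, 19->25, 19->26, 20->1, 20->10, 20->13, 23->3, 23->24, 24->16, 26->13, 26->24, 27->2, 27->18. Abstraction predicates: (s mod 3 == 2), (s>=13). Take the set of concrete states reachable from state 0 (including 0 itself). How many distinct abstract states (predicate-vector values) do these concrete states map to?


BFS from 0:
Concrete reachable: {0, 1, 2, 4, 5, 7, 8, 9, 10, 11, 12, 13, 16, 18, 19, 20, 21, 24, 25, 26}
Abstract via predicates (s mod 3 == 2), (s>=13):
  (0,0) <- {0, 1, 4, 7, 9, 10, 12}
  (0,1) <- {13, 16, 18, 19, 21, 24, 25}
  (1,0) <- {2, 5, 8, 11}
  (1,1) <- {20, 26}
Distinct abstract states = 4

4


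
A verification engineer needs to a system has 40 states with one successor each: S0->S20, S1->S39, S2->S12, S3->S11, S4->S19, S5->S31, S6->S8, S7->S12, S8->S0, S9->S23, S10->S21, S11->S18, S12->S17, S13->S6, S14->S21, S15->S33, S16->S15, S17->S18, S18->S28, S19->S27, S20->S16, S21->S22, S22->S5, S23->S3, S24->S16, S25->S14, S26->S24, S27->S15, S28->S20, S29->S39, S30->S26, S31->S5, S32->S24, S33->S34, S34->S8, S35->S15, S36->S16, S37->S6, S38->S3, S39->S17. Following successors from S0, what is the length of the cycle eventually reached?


Trace from S0 until a state repeats:
  S0 -> S20 -> S16 -> S15 -> S33 -> S34 -> S8 -> S0
S0 first seen at step 0, revisited at step 7.
Cycle length = 7 - 0 = 7

7


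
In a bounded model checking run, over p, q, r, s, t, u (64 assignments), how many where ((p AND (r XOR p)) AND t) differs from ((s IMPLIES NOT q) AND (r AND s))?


F1 = ((p AND (r XOR p)) AND t)
F2 = ((s IMPLIES NOT q) AND (r AND s))
Evaluate both on each of 64 rows (bits = p,q,r,s,t,u):
  row 0 [000000]: F1=0 F2=0 -> 0
  row 1 [000001]: F1=0 F2=0 -> 0
  row 2 [000010]: F1=0 F2=0 -> 0
  row 3 [000011]: F1=0 F2=0 -> 0
  row 4 [000100]: F1=0 F2=0 -> 0
  (every remaining row is evaluated the same way; all 64 results are listed next)
Full result column, 8 rows per line (p,q,r fixed per line; s,t,u runs 000..111 left to right):
  rows 0-7 [p,q,r=000]: 00000000  (ones: 0)
  rows 8-15 [p,q,r=001]: 00001111  (ones: 4)
  rows 16-23 [p,q,r=010]: 00000000  (ones: 0)
  rows 24-31 [p,q,r=011]: 00000000  (ones: 0)
  rows 32-39 [p,q,r=100]: 00110011  (ones: 4)
  rows 40-47 [p,q,r=101]: 00001111  (ones: 4)
  rows 48-55 [p,q,r=110]: 00110011  (ones: 4)
  rows 56-63 [p,q,r=111]: 00000000  (ones: 0)
Disagreements = 0+4+0+0+4+4+4+0 = 16

16


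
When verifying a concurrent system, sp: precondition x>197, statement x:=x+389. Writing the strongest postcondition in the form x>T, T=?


Formula: sp(P, x:=E) = exists old_x. (x = E[old_x/x]) AND P[old_x/x] (old_x is the value of x before the assignment; eliminate old_x by solving x = E[old_x/x] for old_x)
Step 1: Precondition P: x>197, i.e. old_x > 197
Step 2: Assignment gives x = old_x + 389, so old_x = x - 389
Step 3: Substitute into P: x - 389 > 197
Step 4: Simplify: x > 197+389 = 586

586


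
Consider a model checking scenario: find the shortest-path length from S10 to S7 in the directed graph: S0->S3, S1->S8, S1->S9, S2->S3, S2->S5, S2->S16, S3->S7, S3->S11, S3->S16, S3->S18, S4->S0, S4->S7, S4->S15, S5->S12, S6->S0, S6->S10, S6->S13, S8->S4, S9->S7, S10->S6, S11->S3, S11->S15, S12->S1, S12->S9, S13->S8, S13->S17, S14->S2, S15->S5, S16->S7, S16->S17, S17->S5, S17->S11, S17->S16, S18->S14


BFS layer-by-layer from S10:
  dist 0: {S10}
  dist 1: {S6}
  dist 2: {S0, S13}
  dist 3: {S3, S8, S17}
  dist 4: {S4, S5, S7, S11, S16, S18}
  -> S7 reached at distance 4
Shortest path length = 4

4


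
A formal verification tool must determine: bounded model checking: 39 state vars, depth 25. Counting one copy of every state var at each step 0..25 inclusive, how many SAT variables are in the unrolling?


BMC unrolls to depth k, creating one copy of each state var for steps 0..k.
Step count = 25 + 1 = 26 (steps 0 through 25)
Vars per step = 39
Total = 39 * 26 = 1014

1014


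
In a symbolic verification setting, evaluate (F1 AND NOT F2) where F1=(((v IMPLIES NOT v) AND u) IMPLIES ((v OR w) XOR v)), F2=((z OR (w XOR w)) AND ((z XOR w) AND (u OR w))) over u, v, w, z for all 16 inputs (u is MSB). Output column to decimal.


F1 = (((v IMPLIES NOT v) AND u) IMPLIES ((v OR w) XOR v))
F2 = ((z OR (w XOR w)) AND ((z XOR w) AND (u OR w)))
Counterexample to F1=>F2 is where F1=1 and F2=0.
Evaluate each row (bits = u,v,w,z, MSB first):
  row 0 [0000]: F1=1 F2=0 -> F1&~F2 -> 1
  row 1 [0001]: F1=1 F2=0 -> F1&~F2 -> 1
  row 2 [0010]: F1=1 F2=0 -> F1&~F2 -> 1
  row 3 [0011]: F1=1 F2=0 -> F1&~F2 -> 1
  row 4 [0100]: F1=1 F2=0 -> F1&~F2 -> 1
  row 5 [0101]: F1=1 F2=0 -> F1&~F2 -> 1
  row 6 [0110]: F1=1 F2=0 -> F1&~F2 -> 1
  row 7 [0111]: F1=1 F2=0 -> F1&~F2 -> 1
  row 8 [1000]: F1=0 F2=0 -> F1&~F2 -> 0
  row 9 [1001]: F1=0 F2=1 -> F1&~F2 -> 0
  row 10 [1010]: F1=1 F2=0 -> F1&~F2 -> 1
  row 11 [1011]: F1=1 F2=0 -> F1&~F2 -> 1
  row 12 [1100]: F1=1 F2=0 -> F1&~F2 -> 1
  row 13 [1101]: F1=1 F2=1 -> F1&~F2 -> 0
  row 14 [1110]: F1=1 F2=0 -> F1&~F2 -> 1
  row 15 [1111]: F1=1 F2=0 -> F1&~F2 -> 1
Full result column, 4 rows per line (u,v fixed per line; w,z runs 00..11 left to right):
  rows 0-3 [u,v=00]: 1111  = hex F
  rows 4-7 [u,v=01]: 1111  = hex F
  rows 8-11 [u,v=10]: 0011  = hex 3
  rows 12-15 [u,v=11]: 1011  = hex B
Counterexample vector (row 0 .. row 15) = 1111111100111011
Output column grouped in 4s = 1111 1111 0011 1011 = 0xFF3B
Convert to decimal digit by digit (value = value*16 + digit):
  F -> 15
  15*16 + 15 (F) = 255
  255*16 + 3 = 4083
  4083*16 + 11 (B) = 65339
Decimal = 65339

65339


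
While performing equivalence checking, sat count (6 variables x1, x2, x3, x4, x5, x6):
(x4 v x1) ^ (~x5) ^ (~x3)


CNF with 3 clauses over 6 vars (64 assignments).
An assignment satisfies CNF iff every clause has >=1 true literal.
Check each row (bits = x1,x2,x3,x4,x5,x6; clause T/F shown):
  row 0 [000000]: clauses=FTT -> 0
  row 1 [000001]: clauses=FTT -> 0
  row 2 [000010]: clauses=FFT -> 0
  row 3 [000011]: clauses=FFT -> 0
  row 4 [000100]: clauses=TTT -> 1
  (every remaining row is evaluated the same way; all 64 results are listed next)
Full result column, 8 rows per line (x1,x2,x3 fixed per line; x4,x5,x6 runs 000..111 left to right):
  rows 0-7 [x1,x2,x3=000]: 00001100  (ones: 2)
  rows 8-15 [x1,x2,x3=001]: 00000000  (ones: 0)
  rows 16-23 [x1,x2,x3=010]: 00001100  (ones: 2)
  rows 24-31 [x1,x2,x3=011]: 00000000  (ones: 0)
  rows 32-39 [x1,x2,x3=100]: 11001100  (ones: 4)
  rows 40-47 [x1,x2,x3=101]: 00000000  (ones: 0)
  rows 48-55 [x1,x2,x3=110]: 11001100  (ones: 4)
  rows 56-63 [x1,x2,x3=111]: 00000000  (ones: 0)
Satisfying assignments = 2+0+2+0+4+0+4+0 = 12

12


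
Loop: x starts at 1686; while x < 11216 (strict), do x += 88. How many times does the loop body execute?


Step 1: x goes from 1686 toward 11216 by 88; the body runs while x<11216, so iterations = ceil((bound-start)/step)
Step 2: Distance=9530
Step 3: ceil(9530/88)=109

109


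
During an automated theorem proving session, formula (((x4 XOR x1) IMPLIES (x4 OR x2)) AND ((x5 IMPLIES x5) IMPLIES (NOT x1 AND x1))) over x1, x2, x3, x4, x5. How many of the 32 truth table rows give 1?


Formula: (((x4 XOR x1) IMPLIES (x4 OR x2)) AND ((x5 IMPLIES x5) IMPLIES (NOT x1 AND x1))) over 5 vars (32 rows)
Evaluate each row (x1, x2, x3, x4, x5 as bits, MSB first):
  row 0 [00000]: (((0 XOR 0) IMPLIES (0 OR 0)) AND ((0 IMPLIES 0) IMPLIES (NOT 0 AND 0))) -> 0
  row 1 [00001]: (((0 XOR 0) IMPLIES (0 OR 0)) AND ((1 IMPLIES 1) IMPLIES (NOT 0 AND 0))) -> 0
  row 2 [00010]: (((1 XOR 0) IMPLIES (1 OR 0)) AND ((0 IMPLIES 0) IMPLIES (NOT 0 AND 0))) -> 0
  row 3 [00011]: (((1 XOR 0) IMPLIES (1 OR 0)) AND ((1 IMPLIES 1) IMPLIES (NOT 0 AND 0))) -> 0
  row 4 [00100]: (((0 XOR 0) IMPLIES (0 OR 0)) AND ((0 IMPLIES 0) IMPLIES (NOT 0 AND 0))) -> 0
  row 5 [00101]: (((0 XOR 0) IMPLIES (0 OR 0)) AND ((1 IMPLIES 1) IMPLIES (NOT 0 AND 0))) -> 0
  row 6 [00110]: (((1 XOR 0) IMPLIES (1 OR 0)) AND ((0 IMPLIES 0) IMPLIES (NOT 0 AND 0))) -> 0
  row 7 [00111]: (((1 XOR 0) IMPLIES (1 OR 0)) AND ((1 IMPLIES 1) IMPLIES (NOT 0 AND 0))) -> 0
  row 8 [01000]: (((0 XOR 0) IMPLIES (0 OR 1)) AND ((0 IMPLIES 0) IMPLIES (NOT 0 AND 0))) -> 0
  row 9 [01001]: (((0 XOR 0) IMPLIES (0 OR 1)) AND ((1 IMPLIES 1) IMPLIES (NOT 0 AND 0))) -> 0
  row 10 [01010]: (((1 XOR 0) IMPLIES (1 OR 1)) AND ((0 IMPLIES 0) IMPLIES (NOT 0 AND 0))) -> 0
  row 11 [01011]: (((1 XOR 0) IMPLIES (1 OR 1)) AND ((1 IMPLIES 1) IMPLIES (NOT 0 AND 0))) -> 0
  row 12 [01100]: (((0 XOR 0) IMPLIES (0 OR 1)) AND ((0 IMPLIES 0) IMPLIES (NOT 0 AND 0))) -> 0
  row 13 [01101]: (((0 XOR 0) IMPLIES (0 OR 1)) AND ((1 IMPLIES 1) IMPLIES (NOT 0 AND 0))) -> 0
  row 14 [01110]: (((1 XOR 0) IMPLIES (1 OR 1)) AND ((0 IMPLIES 0) IMPLIES (NOT 0 AND 0))) -> 0
  row 15 [01111]: (((1 XOR 0) IMPLIES (1 OR 1)) AND ((1 IMPLIES 1) IMPLIES (NOT 0 AND 0))) -> 0
  row 16 [10000]: (((0 XOR 1) IMPLIES (0 OR 0)) AND ((0 IMPLIES 0) IMPLIES (NOT 1 AND 1))) -> 0
  row 17 [10001]: (((0 XOR 1) IMPLIES (0 OR 0)) AND ((1 IMPLIES 1) IMPLIES (NOT 1 AND 1))) -> 0
  row 18 [10010]: (((1 XOR 1) IMPLIES (1 OR 0)) AND ((0 IMPLIES 0) IMPLIES (NOT 1 AND 1))) -> 0
  row 19 [10011]: (((1 XOR 1) IMPLIES (1 OR 0)) AND ((1 IMPLIES 1) IMPLIES (NOT 1 AND 1))) -> 0
  row 20 [10100]: (((0 XOR 1) IMPLIES (0 OR 0)) AND ((0 IMPLIES 0) IMPLIES (NOT 1 AND 1))) -> 0
  row 21 [10101]: (((0 XOR 1) IMPLIES (0 OR 0)) AND ((1 IMPLIES 1) IMPLIES (NOT 1 AND 1))) -> 0
  row 22 [10110]: (((1 XOR 1) IMPLIES (1 OR 0)) AND ((0 IMPLIES 0) IMPLIES (NOT 1 AND 1))) -> 0
  row 23 [10111]: (((1 XOR 1) IMPLIES (1 OR 0)) AND ((1 IMPLIES 1) IMPLIES (NOT 1 AND 1))) -> 0
  row 24 [11000]: (((0 XOR 1) IMPLIES (0 OR 1)) AND ((0 IMPLIES 0) IMPLIES (NOT 1 AND 1))) -> 0
  row 25 [11001]: (((0 XOR 1) IMPLIES (0 OR 1)) AND ((1 IMPLIES 1) IMPLIES (NOT 1 AND 1))) -> 0
  row 26 [11010]: (((1 XOR 1) IMPLIES (1 OR 1)) AND ((0 IMPLIES 0) IMPLIES (NOT 1 AND 1))) -> 0
  row 27 [11011]: (((1 XOR 1) IMPLIES (1 OR 1)) AND ((1 IMPLIES 1) IMPLIES (NOT 1 AND 1))) -> 0
  row 28 [11100]: (((0 XOR 1) IMPLIES (0 OR 1)) AND ((0 IMPLIES 0) IMPLIES (NOT 1 AND 1))) -> 0
  row 29 [11101]: (((0 XOR 1) IMPLIES (0 OR 1)) AND ((1 IMPLIES 1) IMPLIES (NOT 1 AND 1))) -> 0
  row 30 [11110]: (((1 XOR 1) IMPLIES (1 OR 1)) AND ((0 IMPLIES 0) IMPLIES (NOT 1 AND 1))) -> 0
  row 31 [11111]: (((1 XOR 1) IMPLIES (1 OR 1)) AND ((1 IMPLIES 1) IMPLIES (NOT 1 AND 1))) -> 0
Full result column, 8 rows per line (x1,x2 fixed per line; x3,x4,x5 runs 000..111 left to right):
  rows 0-7 [x1,x2=00]: 00000000  (ones: 0)
  rows 8-15 [x1,x2=01]: 00000000  (ones: 0)
  rows 16-23 [x1,x2=10]: 00000000  (ones: 0)
  rows 24-31 [x1,x2=11]: 00000000  (ones: 0)
Count of 1-rows = 0+0+0+0 = 0

0


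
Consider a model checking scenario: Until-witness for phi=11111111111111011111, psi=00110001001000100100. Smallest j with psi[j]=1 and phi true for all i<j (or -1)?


(phi U psi) at 0: need smallest j with psi[j]=1 and phi[i]=1 for all i in [0,j).
Scan from step 0:
  step 0: phi=1, psi=0 -> continue
  step 1: phi=1, psi=0 -> continue
  step 2: psi=1 and phi held for [0,2) -> witness found
Witness step = 2

2


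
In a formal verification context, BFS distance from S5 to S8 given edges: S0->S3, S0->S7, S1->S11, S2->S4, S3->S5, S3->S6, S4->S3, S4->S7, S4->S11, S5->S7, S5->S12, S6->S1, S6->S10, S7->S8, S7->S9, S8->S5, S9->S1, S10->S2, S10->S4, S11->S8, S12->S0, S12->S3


BFS layer-by-layer from S5:
  dist 0: {S5}
  dist 1: {S7, S12}
  dist 2: {S0, S3, S8, S9}
  -> S8 reached at distance 2
Shortest path length = 2

2


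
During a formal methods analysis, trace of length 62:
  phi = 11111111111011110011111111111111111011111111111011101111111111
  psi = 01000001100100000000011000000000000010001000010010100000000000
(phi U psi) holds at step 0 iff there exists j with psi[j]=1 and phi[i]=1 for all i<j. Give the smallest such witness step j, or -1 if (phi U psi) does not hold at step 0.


(phi U psi) at 0: need smallest j with psi[j]=1 and phi[i]=1 for all i in [0,j).
Scan from step 0:
  step 0: phi=1, psi=0 -> continue
  step 1: psi=1 and phi held for [0,1) -> witness found
Witness step = 1

1


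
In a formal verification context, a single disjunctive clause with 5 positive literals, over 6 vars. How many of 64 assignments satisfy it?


Step 1: Total=2^6=64
Step 2: Unsat when all 5 false: 2^1=2
Step 3: Sat=64-2=62

62


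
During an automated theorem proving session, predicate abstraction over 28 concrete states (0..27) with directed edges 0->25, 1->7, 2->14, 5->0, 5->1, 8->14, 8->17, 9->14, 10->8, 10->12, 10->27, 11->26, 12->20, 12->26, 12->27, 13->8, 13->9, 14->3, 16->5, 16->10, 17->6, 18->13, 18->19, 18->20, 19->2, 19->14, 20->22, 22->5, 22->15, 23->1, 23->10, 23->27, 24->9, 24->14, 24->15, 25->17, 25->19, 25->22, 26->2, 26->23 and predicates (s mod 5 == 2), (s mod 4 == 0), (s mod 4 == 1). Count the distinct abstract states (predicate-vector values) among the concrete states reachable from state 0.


BFS from 0:
Concrete reachable: {0, 1, 2, 3, 5, 6, 7, 14, 15, 17, 19, 22, 25}
Abstract via predicates (s mod 5 == 2), (s mod 4 == 0), (s mod 4 == 1):
  (0,0,0) <- {3, 6, 14, 15, 19}
  (0,0,1) <- {1, 5, 25}
  (0,1,0) <- {0}
  (1,0,0) <- {2, 7, 22}
  (1,0,1) <- {17}
Distinct abstract states = 5

5


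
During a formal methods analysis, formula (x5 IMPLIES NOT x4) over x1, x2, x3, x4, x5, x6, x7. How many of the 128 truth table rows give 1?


Formula: (x5 IMPLIES NOT x4) over 7 vars (128 rows)
Evaluate each row (x1, x2, x3, x4, x5, x6, x7 as bits, MSB first):
  row 0 [0000000]: (0 IMPLIES NOT 0) -> 1
  row 1 [0000001]: (0 IMPLIES NOT 0) -> 1
  row 2 [0000010]: (0 IMPLIES NOT 0) -> 1
  row 3 [0000011]: (0 IMPLIES NOT 0) -> 1
  row 4 [0000100]: (1 IMPLIES NOT 0) -> 1
  (every remaining row is evaluated the same way; all 128 results are listed next)
Full result column, 8 rows per line (x1,x2,x3,x4 fixed per line; x5,x6,x7 runs 000..111 left to right):
  rows 0-7 [x1,x2,x3,x4=0000]: 11111111  (ones: 8)
  rows 8-15 [x1,x2,x3,x4=0001]: 11110000  (ones: 4)
  rows 16-23 [x1,x2,x3,x4=0010]: 11111111  (ones: 8)
  rows 24-31 [x1,x2,x3,x4=0011]: 11110000  (ones: 4)
  rows 32-39 [x1,x2,x3,x4=0100]: 11111111  (ones: 8)
  rows 40-47 [x1,x2,x3,x4=0101]: 11110000  (ones: 4)
  rows 48-55 [x1,x2,x3,x4=0110]: 11111111  (ones: 8)
  rows 56-63 [x1,x2,x3,x4=0111]: 11110000  (ones: 4)
  rows 64-71 [x1,x2,x3,x4=1000]: 11111111  (ones: 8)
  rows 72-79 [x1,x2,x3,x4=1001]: 11110000  (ones: 4)
  rows 80-87 [x1,x2,x3,x4=1010]: 11111111  (ones: 8)
  rows 88-95 [x1,x2,x3,x4=1011]: 11110000  (ones: 4)
  rows 96-103 [x1,x2,x3,x4=1100]: 11111111  (ones: 8)
  rows 104-111 [x1,x2,x3,x4=1101]: 11110000  (ones: 4)
  rows 112-119 [x1,x2,x3,x4=1110]: 11111111  (ones: 8)
  rows 120-127 [x1,x2,x3,x4=1111]: 11110000  (ones: 4)
Count of 1-rows = 8+4+8+4+8+4+8+4+8+4+8+4+8+4+8+4 = 96

96


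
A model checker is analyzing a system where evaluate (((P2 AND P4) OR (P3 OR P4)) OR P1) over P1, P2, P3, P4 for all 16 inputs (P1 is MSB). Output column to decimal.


Formula: (((P2 AND P4) OR (P3 OR P4)) OR P1) over P1, P2, P3, P4 (16 rows)
Evaluate each row (bits = P1,P2,P3,P4, MSB first):
  row 0 [0000]: (((0 AND 0) OR (0 OR 0)) OR 0) -> 0
  row 1 [0001]: (((0 AND 1) OR (0 OR 1)) OR 0) -> 1
  row 2 [0010]: (((0 AND 0) OR (1 OR 0)) OR 0) -> 1
  row 3 [0011]: (((0 AND 1) OR (1 OR 1)) OR 0) -> 1
  row 4 [0100]: (((1 AND 0) OR (0 OR 0)) OR 0) -> 0
  row 5 [0101]: (((1 AND 1) OR (0 OR 1)) OR 0) -> 1
  row 6 [0110]: (((1 AND 0) OR (1 OR 0)) OR 0) -> 1
  row 7 [0111]: (((1 AND 1) OR (1 OR 1)) OR 0) -> 1
  row 8 [1000]: (((0 AND 0) OR (0 OR 0)) OR 1) -> 1
  row 9 [1001]: (((0 AND 1) OR (0 OR 1)) OR 1) -> 1
  row 10 [1010]: (((0 AND 0) OR (1 OR 0)) OR 1) -> 1
  row 11 [1011]: (((0 AND 1) OR (1 OR 1)) OR 1) -> 1
  row 12 [1100]: (((1 AND 0) OR (0 OR 0)) OR 1) -> 1
  row 13 [1101]: (((1 AND 1) OR (0 OR 1)) OR 1) -> 1
  row 14 [1110]: (((1 AND 0) OR (1 OR 0)) OR 1) -> 1
  row 15 [1111]: (((1 AND 1) OR (1 OR 1)) OR 1) -> 1
Full result column, 4 rows per line (P1,P2 fixed per line; P3,P4 runs 00..11 left to right):
  rows 0-3 [P1,P2=00]: 0111  = hex 7
  rows 4-7 [P1,P2=01]: 0111  = hex 7
  rows 8-11 [P1,P2=10]: 1111  = hex F
  rows 12-15 [P1,P2=11]: 1111  = hex F
Output column (row 0 .. row 15) = 0111011111111111
Output column grouped in 4s = 0111 0111 1111 1111 = 0x77FF
Convert to decimal digit by digit (value = value*16 + digit):
  7 -> 7
  7*16 + 7 = 119
  119*16 + 15 (F) = 1919
  1919*16 + 15 (F) = 30719
Decimal = 30719

30719


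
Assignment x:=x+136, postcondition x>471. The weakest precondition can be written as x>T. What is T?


Formula: wp(x:=E, P) = P[E/x] (substitute E for x in postcondition)
Step 1: Postcondition: x>471
Step 2: Substitute x+136 for x: x+136>471
Step 3: Solve for x: x > 471-136 = 335

335


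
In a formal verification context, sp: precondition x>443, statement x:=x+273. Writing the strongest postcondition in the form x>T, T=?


Formula: sp(P, x:=E) = exists old_x. (x = E[old_x/x]) AND P[old_x/x] (old_x is the value of x before the assignment; eliminate old_x by solving x = E[old_x/x] for old_x)
Step 1: Precondition P: x>443, i.e. old_x > 443
Step 2: Assignment gives x = old_x + 273, so old_x = x - 273
Step 3: Substitute into P: x - 273 > 443
Step 4: Simplify: x > 443+273 = 716

716


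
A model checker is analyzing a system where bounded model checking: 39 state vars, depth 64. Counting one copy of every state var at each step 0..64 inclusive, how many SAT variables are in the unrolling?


BMC unrolls to depth k, creating one copy of each state var for steps 0..k.
Step count = 64 + 1 = 65 (steps 0 through 64)
Vars per step = 39
Total = 39 * 65 = 2535

2535


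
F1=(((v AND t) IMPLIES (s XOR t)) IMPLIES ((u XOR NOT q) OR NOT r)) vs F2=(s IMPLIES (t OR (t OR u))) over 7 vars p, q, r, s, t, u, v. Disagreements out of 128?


F1 = (((v AND t) IMPLIES (s XOR t)) IMPLIES ((u XOR NOT q) OR NOT r))
F2 = (s IMPLIES (t OR (t OR u)))
Evaluate both on each of 128 rows (bits = p,q,r,s,t,u,v):
  row 0 [0000000]: F1=1 F2=1 -> 0
  row 1 [0000001]: F1=1 F2=1 -> 0
  row 2 [0000010]: F1=1 F2=1 -> 0
  row 3 [0000011]: F1=1 F2=1 -> 0
  row 4 [0000100]: F1=1 F2=1 -> 0
  (every remaining row is evaluated the same way; all 128 results are listed next)
Full result column, 8 rows per line (p,q,r,s fixed per line; t,u,v runs 000..111 left to right):
  rows 0-7 [p,q,r,s=0000]: 00000000  (ones: 0)
  rows 8-15 [p,q,r,s=0001]: 11000000  (ones: 2)
  rows 16-23 [p,q,r,s=0010]: 00110011  (ones: 4)
  rows 24-31 [p,q,r,s=0011]: 11110010  (ones: 5)
  rows 32-39 [p,q,r,s=0100]: 00000000  (ones: 0)
  rows 40-47 [p,q,r,s=0101]: 11000000  (ones: 2)
  rows 48-55 [p,q,r,s=0110]: 11001100  (ones: 4)
  rows 56-63 [p,q,r,s=0111]: 00001000  (ones: 1)
  rows 64-71 [p,q,r,s=1000]: 00000000  (ones: 0)
  rows 72-79 [p,q,r,s=1001]: 11000000  (ones: 2)
  rows 80-87 [p,q,r,s=1010]: 00110011  (ones: 4)
  rows 88-95 [p,q,r,s=1011]: 11110010  (ones: 5)
  rows 96-103 [p,q,r,s=1100]: 00000000  (ones: 0)
  rows 104-111 [p,q,r,s=1101]: 11000000  (ones: 2)
  rows 112-119 [p,q,r,s=1110]: 11001100  (ones: 4)
  rows 120-127 [p,q,r,s=1111]: 00001000  (ones: 1)
Disagreements = 0+2+4+5+0+2+4+1+0+2+4+5+0+2+4+1 = 36

36


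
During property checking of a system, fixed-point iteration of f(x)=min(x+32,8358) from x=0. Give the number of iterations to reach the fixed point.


Step 1: x=0, cap=8358, increment=32
Step 2: x grows by 32 each step until capped at 8358; fixed point is x=8358
Step 3: iterations = ceil(8358/32) = 262

262


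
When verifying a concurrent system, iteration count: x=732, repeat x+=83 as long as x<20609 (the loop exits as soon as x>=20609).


Step 1: x goes from 732 toward 20609 by 83; the body runs while x<20609, so iterations = ceil((bound-start)/step)
Step 2: Distance=19877
Step 3: ceil(19877/83)=240

240


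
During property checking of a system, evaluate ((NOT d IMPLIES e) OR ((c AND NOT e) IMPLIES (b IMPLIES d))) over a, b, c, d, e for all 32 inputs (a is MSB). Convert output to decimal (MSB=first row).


Formula: ((NOT d IMPLIES e) OR ((c AND NOT e) IMPLIES (b IMPLIES d))) over a, b, c, d, e (32 rows)
Evaluate each row (bits = a,b,c,d,e, MSB first):
  row 0 [00000]: ((NOT 0 IMPLIES 0) OR ((0 AND NOT 0) IMPLIES (0 IMPLIES 0))) -> 1
  row 1 [00001]: ((NOT 0 IMPLIES 1) OR ((0 AND NOT 1) IMPLIES (0 IMPLIES 0))) -> 1
  row 2 [00010]: ((NOT 1 IMPLIES 0) OR ((0 AND NOT 0) IMPLIES (0 IMPLIES 1))) -> 1
  row 3 [00011]: ((NOT 1 IMPLIES 1) OR ((0 AND NOT 1) IMPLIES (0 IMPLIES 1))) -> 1
  row 4 [00100]: ((NOT 0 IMPLIES 0) OR ((1 AND NOT 0) IMPLIES (0 IMPLIES 0))) -> 1
  row 5 [00101]: ((NOT 0 IMPLIES 1) OR ((1 AND NOT 1) IMPLIES (0 IMPLIES 0))) -> 1
  row 6 [00110]: ((NOT 1 IMPLIES 0) OR ((1 AND NOT 0) IMPLIES (0 IMPLIES 1))) -> 1
  row 7 [00111]: ((NOT 1 IMPLIES 1) OR ((1 AND NOT 1) IMPLIES (0 IMPLIES 1))) -> 1
  row 8 [01000]: ((NOT 0 IMPLIES 0) OR ((0 AND NOT 0) IMPLIES (1 IMPLIES 0))) -> 1
  row 9 [01001]: ((NOT 0 IMPLIES 1) OR ((0 AND NOT 1) IMPLIES (1 IMPLIES 0))) -> 1
  row 10 [01010]: ((NOT 1 IMPLIES 0) OR ((0 AND NOT 0) IMPLIES (1 IMPLIES 1))) -> 1
  row 11 [01011]: ((NOT 1 IMPLIES 1) OR ((0 AND NOT 1) IMPLIES (1 IMPLIES 1))) -> 1
  row 12 [01100]: ((NOT 0 IMPLIES 0) OR ((1 AND NOT 0) IMPLIES (1 IMPLIES 0))) -> 0
  row 13 [01101]: ((NOT 0 IMPLIES 1) OR ((1 AND NOT 1) IMPLIES (1 IMPLIES 0))) -> 1
  row 14 [01110]: ((NOT 1 IMPLIES 0) OR ((1 AND NOT 0) IMPLIES (1 IMPLIES 1))) -> 1
  row 15 [01111]: ((NOT 1 IMPLIES 1) OR ((1 AND NOT 1) IMPLIES (1 IMPLIES 1))) -> 1
  row 16 [10000]: ((NOT 0 IMPLIES 0) OR ((0 AND NOT 0) IMPLIES (0 IMPLIES 0))) -> 1
  row 17 [10001]: ((NOT 0 IMPLIES 1) OR ((0 AND NOT 1) IMPLIES (0 IMPLIES 0))) -> 1
  row 18 [10010]: ((NOT 1 IMPLIES 0) OR ((0 AND NOT 0) IMPLIES (0 IMPLIES 1))) -> 1
  row 19 [10011]: ((NOT 1 IMPLIES 1) OR ((0 AND NOT 1) IMPLIES (0 IMPLIES 1))) -> 1
  row 20 [10100]: ((NOT 0 IMPLIES 0) OR ((1 AND NOT 0) IMPLIES (0 IMPLIES 0))) -> 1
  row 21 [10101]: ((NOT 0 IMPLIES 1) OR ((1 AND NOT 1) IMPLIES (0 IMPLIES 0))) -> 1
  row 22 [10110]: ((NOT 1 IMPLIES 0) OR ((1 AND NOT 0) IMPLIES (0 IMPLIES 1))) -> 1
  row 23 [10111]: ((NOT 1 IMPLIES 1) OR ((1 AND NOT 1) IMPLIES (0 IMPLIES 1))) -> 1
  row 24 [11000]: ((NOT 0 IMPLIES 0) OR ((0 AND NOT 0) IMPLIES (1 IMPLIES 0))) -> 1
  row 25 [11001]: ((NOT 0 IMPLIES 1) OR ((0 AND NOT 1) IMPLIES (1 IMPLIES 0))) -> 1
  row 26 [11010]: ((NOT 1 IMPLIES 0) OR ((0 AND NOT 0) IMPLIES (1 IMPLIES 1))) -> 1
  row 27 [11011]: ((NOT 1 IMPLIES 1) OR ((0 AND NOT 1) IMPLIES (1 IMPLIES 1))) -> 1
  row 28 [11100]: ((NOT 0 IMPLIES 0) OR ((1 AND NOT 0) IMPLIES (1 IMPLIES 0))) -> 0
  row 29 [11101]: ((NOT 0 IMPLIES 1) OR ((1 AND NOT 1) IMPLIES (1 IMPLIES 0))) -> 1
  row 30 [11110]: ((NOT 1 IMPLIES 0) OR ((1 AND NOT 0) IMPLIES (1 IMPLIES 1))) -> 1
  row 31 [11111]: ((NOT 1 IMPLIES 1) OR ((1 AND NOT 1) IMPLIES (1 IMPLIES 1))) -> 1
Full result column, 4 rows per line (a,b,c fixed per line; d,e runs 00..11 left to right):
  rows 0-3 [a,b,c=000]: 1111  = hex F
  rows 4-7 [a,b,c=001]: 1111  = hex F
  rows 8-11 [a,b,c=010]: 1111  = hex F
  rows 12-15 [a,b,c=011]: 0111  = hex 7
  rows 16-19 [a,b,c=100]: 1111  = hex F
  rows 20-23 [a,b,c=101]: 1111  = hex F
  rows 24-27 [a,b,c=110]: 1111  = hex F
  rows 28-31 [a,b,c=111]: 0111  = hex 7
Output column (row 0 .. row 31) = 11111111111101111111111111110111
Output column grouped in 4s = 1111 1111 1111 0111 1111 1111 1111 0111 = 0xFFF7FFF7
Convert to decimal digit by digit (value = value*16 + digit):
  F -> 15
  15*16 + 15 (F) = 255
  255*16 + 15 (F) = 4095
  4095*16 + 7 = 65527
  65527*16 + 15 (F) = 1048447
  1048447*16 + 15 (F) = 16775167
  16775167*16 + 15 (F) = 268402687
  268402687*16 + 7 = 4294442999
Decimal = 4294442999

4294442999


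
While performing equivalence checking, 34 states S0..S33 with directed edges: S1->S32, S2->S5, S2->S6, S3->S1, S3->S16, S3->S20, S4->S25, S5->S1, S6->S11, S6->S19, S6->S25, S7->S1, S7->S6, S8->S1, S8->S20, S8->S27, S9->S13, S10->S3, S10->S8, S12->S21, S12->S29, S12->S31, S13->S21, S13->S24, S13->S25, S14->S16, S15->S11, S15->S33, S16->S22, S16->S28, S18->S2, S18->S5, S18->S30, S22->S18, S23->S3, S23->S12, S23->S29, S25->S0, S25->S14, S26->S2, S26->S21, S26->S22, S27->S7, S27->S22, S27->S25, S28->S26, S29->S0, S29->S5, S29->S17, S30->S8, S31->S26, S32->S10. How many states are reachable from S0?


BFS from S0:
  layer 0: {S0}
Reachable set: {S0}
Count = 1

1


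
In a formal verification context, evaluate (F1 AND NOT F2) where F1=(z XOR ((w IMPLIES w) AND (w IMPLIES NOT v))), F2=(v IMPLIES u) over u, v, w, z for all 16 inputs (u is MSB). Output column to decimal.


F1 = (z XOR ((w IMPLIES w) AND (w IMPLIES NOT v)))
F2 = (v IMPLIES u)
Counterexample to F1=>F2 is where F1=1 and F2=0.
Evaluate each row (bits = u,v,w,z, MSB first):
  row 0 [0000]: F1=1 F2=1 -> F1&~F2 -> 0
  row 1 [0001]: F1=0 F2=1 -> F1&~F2 -> 0
  row 2 [0010]: F1=1 F2=1 -> F1&~F2 -> 0
  row 3 [0011]: F1=0 F2=1 -> F1&~F2 -> 0
  row 4 [0100]: F1=1 F2=0 -> F1&~F2 -> 1
  row 5 [0101]: F1=0 F2=0 -> F1&~F2 -> 0
  row 6 [0110]: F1=0 F2=0 -> F1&~F2 -> 0
  row 7 [0111]: F1=1 F2=0 -> F1&~F2 -> 1
  row 8 [1000]: F1=1 F2=1 -> F1&~F2 -> 0
  row 9 [1001]: F1=0 F2=1 -> F1&~F2 -> 0
  row 10 [1010]: F1=1 F2=1 -> F1&~F2 -> 0
  row 11 [1011]: F1=0 F2=1 -> F1&~F2 -> 0
  row 12 [1100]: F1=1 F2=1 -> F1&~F2 -> 0
  row 13 [1101]: F1=0 F2=1 -> F1&~F2 -> 0
  row 14 [1110]: F1=0 F2=1 -> F1&~F2 -> 0
  row 15 [1111]: F1=1 F2=1 -> F1&~F2 -> 0
Full result column, 4 rows per line (u,v fixed per line; w,z runs 00..11 left to right):
  rows 0-3 [u,v=00]: 0000  = hex 0
  rows 4-7 [u,v=01]: 1001  = hex 9
  rows 8-11 [u,v=10]: 0000  = hex 0
  rows 12-15 [u,v=11]: 0000  = hex 0
Counterexample vector (row 0 .. row 15) = 0000100100000000
Output column grouped in 4s = 0000 1001 0000 0000 = 0x0900
Convert to decimal digit by digit (value = value*16 + digit):
  0 -> 0
  0*16 + 9 = 9
  9*16 + 0 = 144
  144*16 + 0 = 2304
Decimal = 2304

2304


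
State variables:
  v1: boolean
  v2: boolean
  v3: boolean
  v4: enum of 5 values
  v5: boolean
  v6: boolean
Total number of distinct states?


State space = product of domain sizes of all variables.
Domain sizes:
  v1 (boolean): 2
  v2 (boolean): 2
  v3 (boolean): 2
  v4 (enum of 5 values): 5
  v5 (boolean): 2
  v6 (boolean): 2
Product = 2 * 2 * 2 * 5 * 2 * 2 = 160

160


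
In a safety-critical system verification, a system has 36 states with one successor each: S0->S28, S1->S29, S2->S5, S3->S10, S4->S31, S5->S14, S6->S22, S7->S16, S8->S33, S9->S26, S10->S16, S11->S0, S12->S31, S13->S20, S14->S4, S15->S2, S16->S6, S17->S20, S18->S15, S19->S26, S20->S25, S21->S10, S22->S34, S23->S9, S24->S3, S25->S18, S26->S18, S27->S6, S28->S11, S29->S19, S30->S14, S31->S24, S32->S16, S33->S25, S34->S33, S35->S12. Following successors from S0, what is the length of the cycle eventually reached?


Trace from S0 until a state repeats:
  S0 -> S28 -> S11 -> S0
S0 first seen at step 0, revisited at step 3.
Cycle length = 3 - 0 = 3

3


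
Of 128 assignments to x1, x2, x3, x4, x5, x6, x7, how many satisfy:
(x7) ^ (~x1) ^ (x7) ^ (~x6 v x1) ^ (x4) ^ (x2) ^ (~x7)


CNF with 7 clauses over 7 vars (128 assignments).
An assignment satisfies CNF iff every clause has >=1 true literal.
Check each row (bits = x1,x2,x3,x4,x5,x6,x7; clause T/F shown):
  row 0 [0000000]: clauses=FTFTFFT -> 0
  row 1 [0000001]: clauses=TTTTFFF -> 0
  row 2 [0000010]: clauses=FTFFFFT -> 0
  row 3 [0000011]: clauses=TTTFFFF -> 0
  row 4 [0000100]: clauses=FTFTFFT -> 0
  (every remaining row is evaluated the same way; all 128 results are listed next)
Full result column, 8 rows per line (x1,x2,x3,x4 fixed per line; x5,x6,x7 runs 000..111 left to right):
  rows 0-7 [x1,x2,x3,x4=0000]: 00000000  (ones: 0)
  rows 8-15 [x1,x2,x3,x4=0001]: 00000000  (ones: 0)
  rows 16-23 [x1,x2,x3,x4=0010]: 00000000  (ones: 0)
  rows 24-31 [x1,x2,x3,x4=0011]: 00000000  (ones: 0)
  rows 32-39 [x1,x2,x3,x4=0100]: 00000000  (ones: 0)
  rows 40-47 [x1,x2,x3,x4=0101]: 00000000  (ones: 0)
  rows 48-55 [x1,x2,x3,x4=0110]: 00000000  (ones: 0)
  rows 56-63 [x1,x2,x3,x4=0111]: 00000000  (ones: 0)
  rows 64-71 [x1,x2,x3,x4=1000]: 00000000  (ones: 0)
  rows 72-79 [x1,x2,x3,x4=1001]: 00000000  (ones: 0)
  rows 80-87 [x1,x2,x3,x4=1010]: 00000000  (ones: 0)
  rows 88-95 [x1,x2,x3,x4=1011]: 00000000  (ones: 0)
  rows 96-103 [x1,x2,x3,x4=1100]: 00000000  (ones: 0)
  rows 104-111 [x1,x2,x3,x4=1101]: 00000000  (ones: 0)
  rows 112-119 [x1,x2,x3,x4=1110]: 00000000  (ones: 0)
  rows 120-127 [x1,x2,x3,x4=1111]: 00000000  (ones: 0)
Satisfying assignments = 0+0+0+0+0+0+0+0+0+0+0+0+0+0+0+0 = 0

0


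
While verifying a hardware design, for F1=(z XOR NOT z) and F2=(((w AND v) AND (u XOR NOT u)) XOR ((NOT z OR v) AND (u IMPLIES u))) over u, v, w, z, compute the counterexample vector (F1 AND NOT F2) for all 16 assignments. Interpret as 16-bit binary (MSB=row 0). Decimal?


F1 = (z XOR NOT z)
F2 = (((w AND v) AND (u XOR NOT u)) XOR ((NOT z OR v) AND (u IMPLIES u)))
Counterexample to F1=>F2 is where F1=1 and F2=0.
Evaluate each row (bits = u,v,w,z, MSB first):
  row 0 [0000]: F1=1 F2=1 -> F1&~F2 -> 0
  row 1 [0001]: F1=1 F2=0 -> F1&~F2 -> 1
  row 2 [0010]: F1=1 F2=1 -> F1&~F2 -> 0
  row 3 [0011]: F1=1 F2=0 -> F1&~F2 -> 1
  row 4 [0100]: F1=1 F2=1 -> F1&~F2 -> 0
  row 5 [0101]: F1=1 F2=1 -> F1&~F2 -> 0
  row 6 [0110]: F1=1 F2=0 -> F1&~F2 -> 1
  row 7 [0111]: F1=1 F2=0 -> F1&~F2 -> 1
  row 8 [1000]: F1=1 F2=1 -> F1&~F2 -> 0
  row 9 [1001]: F1=1 F2=0 -> F1&~F2 -> 1
  row 10 [1010]: F1=1 F2=1 -> F1&~F2 -> 0
  row 11 [1011]: F1=1 F2=0 -> F1&~F2 -> 1
  row 12 [1100]: F1=1 F2=1 -> F1&~F2 -> 0
  row 13 [1101]: F1=1 F2=1 -> F1&~F2 -> 0
  row 14 [1110]: F1=1 F2=0 -> F1&~F2 -> 1
  row 15 [1111]: F1=1 F2=0 -> F1&~F2 -> 1
Full result column, 4 rows per line (u,v fixed per line; w,z runs 00..11 left to right):
  rows 0-3 [u,v=00]: 0101  = hex 5
  rows 4-7 [u,v=01]: 0011  = hex 3
  rows 8-11 [u,v=10]: 0101  = hex 5
  rows 12-15 [u,v=11]: 0011  = hex 3
Counterexample vector (row 0 .. row 15) = 0101001101010011
Output column grouped in 4s = 0101 0011 0101 0011 = 0x5353
Convert to decimal digit by digit (value = value*16 + digit):
  5 -> 5
  5*16 + 3 = 83
  83*16 + 5 = 1333
  1333*16 + 3 = 21331
Decimal = 21331

21331


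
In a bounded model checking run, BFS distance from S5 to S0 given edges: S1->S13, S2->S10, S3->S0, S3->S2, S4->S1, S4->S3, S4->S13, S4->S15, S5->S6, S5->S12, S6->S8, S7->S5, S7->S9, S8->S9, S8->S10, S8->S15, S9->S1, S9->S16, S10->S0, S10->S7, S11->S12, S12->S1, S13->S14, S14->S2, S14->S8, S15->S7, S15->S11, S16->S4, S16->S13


BFS layer-by-layer from S5:
  dist 0: {S5}
  dist 1: {S6, S12}
  dist 2: {S1, S8}
  dist 3: {S9, S10, S13, S15}
  dist 4: {S0, S7, S11, S14, S16}
  -> S0 reached at distance 4
Shortest path length = 4

4


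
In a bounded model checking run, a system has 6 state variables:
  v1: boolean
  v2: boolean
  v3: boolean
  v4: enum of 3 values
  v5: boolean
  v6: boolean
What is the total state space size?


State space = product of domain sizes of all variables.
Domain sizes:
  v1 (boolean): 2
  v2 (boolean): 2
  v3 (boolean): 2
  v4 (enum of 3 values): 3
  v5 (boolean): 2
  v6 (boolean): 2
Product = 2 * 2 * 2 * 3 * 2 * 2 = 96

96


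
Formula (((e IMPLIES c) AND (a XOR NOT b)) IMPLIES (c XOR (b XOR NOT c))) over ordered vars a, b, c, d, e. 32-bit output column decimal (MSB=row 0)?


Formula: (((e IMPLIES c) AND (a XOR NOT b)) IMPLIES (c XOR (b XOR NOT c))) over a, b, c, d, e (32 rows)
Evaluate each row (bits = a,b,c,d,e, MSB first):
  row 0 [00000]: (((0 IMPLIES 0) AND (0 XOR NOT 0)) IMPLIES (0 XOR (0 XOR NOT 0))) -> 1
  row 1 [00001]: (((1 IMPLIES 0) AND (0 XOR NOT 0)) IMPLIES (0 XOR (0 XOR NOT 0))) -> 1
  row 2 [00010]: (((0 IMPLIES 0) AND (0 XOR NOT 0)) IMPLIES (0 XOR (0 XOR NOT 0))) -> 1
  row 3 [00011]: (((1 IMPLIES 0) AND (0 XOR NOT 0)) IMPLIES (0 XOR (0 XOR NOT 0))) -> 1
  row 4 [00100]: (((0 IMPLIES 1) AND (0 XOR NOT 0)) IMPLIES (1 XOR (0 XOR NOT 1))) -> 1
  row 5 [00101]: (((1 IMPLIES 1) AND (0 XOR NOT 0)) IMPLIES (1 XOR (0 XOR NOT 1))) -> 1
  row 6 [00110]: (((0 IMPLIES 1) AND (0 XOR NOT 0)) IMPLIES (1 XOR (0 XOR NOT 1))) -> 1
  row 7 [00111]: (((1 IMPLIES 1) AND (0 XOR NOT 0)) IMPLIES (1 XOR (0 XOR NOT 1))) -> 1
  row 8 [01000]: (((0 IMPLIES 0) AND (0 XOR NOT 1)) IMPLIES (0 XOR (1 XOR NOT 0))) -> 1
  row 9 [01001]: (((1 IMPLIES 0) AND (0 XOR NOT 1)) IMPLIES (0 XOR (1 XOR NOT 0))) -> 1
  row 10 [01010]: (((0 IMPLIES 0) AND (0 XOR NOT 1)) IMPLIES (0 XOR (1 XOR NOT 0))) -> 1
  row 11 [01011]: (((1 IMPLIES 0) AND (0 XOR NOT 1)) IMPLIES (0 XOR (1 XOR NOT 0))) -> 1
  row 12 [01100]: (((0 IMPLIES 1) AND (0 XOR NOT 1)) IMPLIES (1 XOR (1 XOR NOT 1))) -> 1
  row 13 [01101]: (((1 IMPLIES 1) AND (0 XOR NOT 1)) IMPLIES (1 XOR (1 XOR NOT 1))) -> 1
  row 14 [01110]: (((0 IMPLIES 1) AND (0 XOR NOT 1)) IMPLIES (1 XOR (1 XOR NOT 1))) -> 1
  row 15 [01111]: (((1 IMPLIES 1) AND (0 XOR NOT 1)) IMPLIES (1 XOR (1 XOR NOT 1))) -> 1
  row 16 [10000]: (((0 IMPLIES 0) AND (1 XOR NOT 0)) IMPLIES (0 XOR (0 XOR NOT 0))) -> 1
  row 17 [10001]: (((1 IMPLIES 0) AND (1 XOR NOT 0)) IMPLIES (0 XOR (0 XOR NOT 0))) -> 1
  row 18 [10010]: (((0 IMPLIES 0) AND (1 XOR NOT 0)) IMPLIES (0 XOR (0 XOR NOT 0))) -> 1
  row 19 [10011]: (((1 IMPLIES 0) AND (1 XOR NOT 0)) IMPLIES (0 XOR (0 XOR NOT 0))) -> 1
  row 20 [10100]: (((0 IMPLIES 1) AND (1 XOR NOT 0)) IMPLIES (1 XOR (0 XOR NOT 1))) -> 1
  row 21 [10101]: (((1 IMPLIES 1) AND (1 XOR NOT 0)) IMPLIES (1 XOR (0 XOR NOT 1))) -> 1
  row 22 [10110]: (((0 IMPLIES 1) AND (1 XOR NOT 0)) IMPLIES (1 XOR (0 XOR NOT 1))) -> 1
  row 23 [10111]: (((1 IMPLIES 1) AND (1 XOR NOT 0)) IMPLIES (1 XOR (0 XOR NOT 1))) -> 1
  row 24 [11000]: (((0 IMPLIES 0) AND (1 XOR NOT 1)) IMPLIES (0 XOR (1 XOR NOT 0))) -> 0
  row 25 [11001]: (((1 IMPLIES 0) AND (1 XOR NOT 1)) IMPLIES (0 XOR (1 XOR NOT 0))) -> 1
  row 26 [11010]: (((0 IMPLIES 0) AND (1 XOR NOT 1)) IMPLIES (0 XOR (1 XOR NOT 0))) -> 0
  row 27 [11011]: (((1 IMPLIES 0) AND (1 XOR NOT 1)) IMPLIES (0 XOR (1 XOR NOT 0))) -> 1
  row 28 [11100]: (((0 IMPLIES 1) AND (1 XOR NOT 1)) IMPLIES (1 XOR (1 XOR NOT 1))) -> 0
  row 29 [11101]: (((1 IMPLIES 1) AND (1 XOR NOT 1)) IMPLIES (1 XOR (1 XOR NOT 1))) -> 0
  row 30 [11110]: (((0 IMPLIES 1) AND (1 XOR NOT 1)) IMPLIES (1 XOR (1 XOR NOT 1))) -> 0
  row 31 [11111]: (((1 IMPLIES 1) AND (1 XOR NOT 1)) IMPLIES (1 XOR (1 XOR NOT 1))) -> 0
Full result column, 4 rows per line (a,b,c fixed per line; d,e runs 00..11 left to right):
  rows 0-3 [a,b,c=000]: 1111  = hex F
  rows 4-7 [a,b,c=001]: 1111  = hex F
  rows 8-11 [a,b,c=010]: 1111  = hex F
  rows 12-15 [a,b,c=011]: 1111  = hex F
  rows 16-19 [a,b,c=100]: 1111  = hex F
  rows 20-23 [a,b,c=101]: 1111  = hex F
  rows 24-27 [a,b,c=110]: 0101  = hex 5
  rows 28-31 [a,b,c=111]: 0000  = hex 0
Output column (row 0 .. row 31) = 11111111111111111111111101010000
Output column grouped in 4s = 1111 1111 1111 1111 1111 1111 0101 0000 = 0xFFFFFF50
Convert to decimal digit by digit (value = value*16 + digit):
  F -> 15
  15*16 + 15 (F) = 255
  255*16 + 15 (F) = 4095
  4095*16 + 15 (F) = 65535
  65535*16 + 15 (F) = 1048575
  1048575*16 + 15 (F) = 16777215
  16777215*16 + 5 = 268435445
  268435445*16 + 0 = 4294967120
Decimal = 4294967120

4294967120
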